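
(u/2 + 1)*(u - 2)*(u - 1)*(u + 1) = u^4/2 - 5*u^2/2 + 2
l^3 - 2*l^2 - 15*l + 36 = (l - 3)^2*(l + 4)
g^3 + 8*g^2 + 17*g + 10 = (g + 1)*(g + 2)*(g + 5)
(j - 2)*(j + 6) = j^2 + 4*j - 12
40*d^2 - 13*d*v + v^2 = (-8*d + v)*(-5*d + v)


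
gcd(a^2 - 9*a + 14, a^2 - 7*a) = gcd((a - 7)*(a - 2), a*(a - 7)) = a - 7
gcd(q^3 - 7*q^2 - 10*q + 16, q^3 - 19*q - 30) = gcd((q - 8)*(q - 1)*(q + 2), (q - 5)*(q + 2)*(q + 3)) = q + 2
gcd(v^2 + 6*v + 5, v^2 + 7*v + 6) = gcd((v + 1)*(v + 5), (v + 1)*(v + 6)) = v + 1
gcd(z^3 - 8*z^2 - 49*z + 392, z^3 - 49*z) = z^2 - 49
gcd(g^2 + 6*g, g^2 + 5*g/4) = g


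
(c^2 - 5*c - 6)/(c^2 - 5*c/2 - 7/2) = 2*(c - 6)/(2*c - 7)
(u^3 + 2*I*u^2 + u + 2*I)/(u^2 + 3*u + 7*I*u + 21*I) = (u^3 + 2*I*u^2 + u + 2*I)/(u^2 + u*(3 + 7*I) + 21*I)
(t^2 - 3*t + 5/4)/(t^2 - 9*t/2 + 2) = (t - 5/2)/(t - 4)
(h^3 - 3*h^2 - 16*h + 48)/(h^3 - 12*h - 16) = (h^2 + h - 12)/(h^2 + 4*h + 4)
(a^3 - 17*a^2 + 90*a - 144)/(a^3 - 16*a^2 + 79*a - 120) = (a - 6)/(a - 5)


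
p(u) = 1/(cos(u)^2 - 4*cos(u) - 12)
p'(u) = (2*sin(u)*cos(u) - 4*sin(u))/(cos(u)^2 - 4*cos(u) - 12)^2 = 2*(cos(u) - 2)*sin(u)/(sin(u)^2 + 4*cos(u) + 11)^2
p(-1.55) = -0.08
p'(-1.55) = 0.03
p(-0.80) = -0.07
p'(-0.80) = 0.01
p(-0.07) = -0.07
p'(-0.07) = 0.00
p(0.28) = -0.07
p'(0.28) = -0.00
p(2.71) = -0.13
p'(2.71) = -0.04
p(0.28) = -0.07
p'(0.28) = -0.00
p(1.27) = -0.08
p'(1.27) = -0.02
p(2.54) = -0.12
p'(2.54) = -0.05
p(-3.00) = -0.14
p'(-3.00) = 0.02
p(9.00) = -0.13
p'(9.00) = -0.04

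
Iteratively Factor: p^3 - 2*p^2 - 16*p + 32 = (p + 4)*(p^2 - 6*p + 8) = (p - 2)*(p + 4)*(p - 4)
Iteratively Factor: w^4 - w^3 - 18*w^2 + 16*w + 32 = (w + 1)*(w^3 - 2*w^2 - 16*w + 32) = (w + 1)*(w + 4)*(w^2 - 6*w + 8) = (w - 2)*(w + 1)*(w + 4)*(w - 4)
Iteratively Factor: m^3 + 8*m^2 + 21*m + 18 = (m + 3)*(m^2 + 5*m + 6) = (m + 3)^2*(m + 2)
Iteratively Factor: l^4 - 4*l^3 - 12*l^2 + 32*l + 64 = (l + 2)*(l^3 - 6*l^2 + 32) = (l - 4)*(l + 2)*(l^2 - 2*l - 8) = (l - 4)*(l + 2)^2*(l - 4)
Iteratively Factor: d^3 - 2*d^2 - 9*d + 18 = (d - 3)*(d^2 + d - 6) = (d - 3)*(d + 3)*(d - 2)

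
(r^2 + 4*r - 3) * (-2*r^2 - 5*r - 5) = -2*r^4 - 13*r^3 - 19*r^2 - 5*r + 15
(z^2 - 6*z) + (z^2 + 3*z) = 2*z^2 - 3*z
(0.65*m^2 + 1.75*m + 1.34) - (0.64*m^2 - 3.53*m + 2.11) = 0.01*m^2 + 5.28*m - 0.77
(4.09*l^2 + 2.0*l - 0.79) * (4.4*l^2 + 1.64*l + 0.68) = 17.996*l^4 + 15.5076*l^3 + 2.5852*l^2 + 0.0644*l - 0.5372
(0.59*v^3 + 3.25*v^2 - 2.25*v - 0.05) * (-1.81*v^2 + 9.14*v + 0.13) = -1.0679*v^5 - 0.4899*v^4 + 33.8542*v^3 - 20.052*v^2 - 0.7495*v - 0.0065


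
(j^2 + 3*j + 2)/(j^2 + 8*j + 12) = (j + 1)/(j + 6)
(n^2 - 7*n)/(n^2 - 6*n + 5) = n*(n - 7)/(n^2 - 6*n + 5)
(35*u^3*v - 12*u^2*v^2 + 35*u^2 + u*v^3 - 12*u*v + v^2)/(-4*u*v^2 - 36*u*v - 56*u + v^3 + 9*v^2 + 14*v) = (-35*u^3*v + 12*u^2*v^2 - 35*u^2 - u*v^3 + 12*u*v - v^2)/(4*u*v^2 + 36*u*v + 56*u - v^3 - 9*v^2 - 14*v)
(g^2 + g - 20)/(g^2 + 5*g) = (g - 4)/g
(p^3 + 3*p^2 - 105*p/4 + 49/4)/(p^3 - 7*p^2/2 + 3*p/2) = (2*p^2 + 7*p - 49)/(2*p*(p - 3))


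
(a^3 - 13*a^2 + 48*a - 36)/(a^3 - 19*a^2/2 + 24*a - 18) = 2*(a^2 - 7*a + 6)/(2*a^2 - 7*a + 6)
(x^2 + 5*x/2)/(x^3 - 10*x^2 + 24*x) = (x + 5/2)/(x^2 - 10*x + 24)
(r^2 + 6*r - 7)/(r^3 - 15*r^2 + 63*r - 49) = (r + 7)/(r^2 - 14*r + 49)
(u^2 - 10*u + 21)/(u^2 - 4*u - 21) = (u - 3)/(u + 3)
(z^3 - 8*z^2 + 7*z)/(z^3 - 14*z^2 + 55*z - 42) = z/(z - 6)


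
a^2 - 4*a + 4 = (a - 2)^2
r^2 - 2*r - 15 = (r - 5)*(r + 3)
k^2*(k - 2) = k^3 - 2*k^2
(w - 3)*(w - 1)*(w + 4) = w^3 - 13*w + 12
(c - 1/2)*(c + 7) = c^2 + 13*c/2 - 7/2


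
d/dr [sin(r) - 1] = cos(r)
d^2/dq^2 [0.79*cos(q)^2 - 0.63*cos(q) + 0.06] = 0.63*cos(q) - 1.58*cos(2*q)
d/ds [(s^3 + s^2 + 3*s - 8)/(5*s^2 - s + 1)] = (5*s^4 - 2*s^3 - 13*s^2 + 82*s - 5)/(25*s^4 - 10*s^3 + 11*s^2 - 2*s + 1)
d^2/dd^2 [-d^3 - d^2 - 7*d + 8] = -6*d - 2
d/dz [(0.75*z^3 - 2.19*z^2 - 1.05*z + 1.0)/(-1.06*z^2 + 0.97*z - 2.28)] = (-0.795*z^4 + 1.455*z^3 - 8.3673*z^2 + 12.1064*z + 1.424)/(1.1236*z^4 - 2.0564*z^3 + 5.7745*z^2 - 4.4232*z + 5.1984)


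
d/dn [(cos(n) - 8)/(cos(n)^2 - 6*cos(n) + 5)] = (cos(n)^2 - 16*cos(n) + 43)*sin(n)/(cos(n)^2 - 6*cos(n) + 5)^2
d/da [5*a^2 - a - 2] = 10*a - 1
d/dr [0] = 0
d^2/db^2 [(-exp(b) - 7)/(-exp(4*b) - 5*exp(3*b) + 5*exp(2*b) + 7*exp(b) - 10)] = (9*exp(8*b) + 167*exp(7*b) + 895*exp(6*b) + 1143*exp(5*b) - 1931*exp(4*b) - 1595*exp(3*b) - 2115*exp(2*b) + 1813*exp(b) + 590)*exp(b)/(exp(12*b) + 15*exp(11*b) + 60*exp(10*b) - 46*exp(9*b) - 480*exp(8*b) + 360*exp(7*b) + 1522*exp(6*b) - 1710*exp(5*b) - 1785*exp(4*b) + 3257*exp(3*b) - 30*exp(2*b) - 2100*exp(b) + 1000)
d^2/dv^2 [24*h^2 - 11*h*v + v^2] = 2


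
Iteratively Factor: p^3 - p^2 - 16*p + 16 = (p - 1)*(p^2 - 16) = (p - 1)*(p + 4)*(p - 4)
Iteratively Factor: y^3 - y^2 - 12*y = (y + 3)*(y^2 - 4*y) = y*(y + 3)*(y - 4)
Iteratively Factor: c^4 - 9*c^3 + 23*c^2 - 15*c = (c)*(c^3 - 9*c^2 + 23*c - 15) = c*(c - 3)*(c^2 - 6*c + 5) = c*(c - 5)*(c - 3)*(c - 1)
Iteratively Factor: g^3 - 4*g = (g - 2)*(g^2 + 2*g) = g*(g - 2)*(g + 2)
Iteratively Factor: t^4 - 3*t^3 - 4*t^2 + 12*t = (t - 3)*(t^3 - 4*t) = (t - 3)*(t + 2)*(t^2 - 2*t) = (t - 3)*(t - 2)*(t + 2)*(t)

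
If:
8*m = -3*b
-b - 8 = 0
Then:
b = -8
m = 3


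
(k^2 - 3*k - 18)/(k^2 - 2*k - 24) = (k + 3)/(k + 4)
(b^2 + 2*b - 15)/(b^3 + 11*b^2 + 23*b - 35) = (b - 3)/(b^2 + 6*b - 7)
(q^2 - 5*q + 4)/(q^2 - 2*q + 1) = (q - 4)/(q - 1)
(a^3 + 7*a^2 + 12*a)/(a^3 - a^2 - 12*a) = (a + 4)/(a - 4)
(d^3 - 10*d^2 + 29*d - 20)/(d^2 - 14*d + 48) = (d^3 - 10*d^2 + 29*d - 20)/(d^2 - 14*d + 48)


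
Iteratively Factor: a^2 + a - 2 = (a - 1)*(a + 2)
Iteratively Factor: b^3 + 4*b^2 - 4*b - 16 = (b - 2)*(b^2 + 6*b + 8) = (b - 2)*(b + 2)*(b + 4)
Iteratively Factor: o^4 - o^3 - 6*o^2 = (o - 3)*(o^3 + 2*o^2) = o*(o - 3)*(o^2 + 2*o) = o^2*(o - 3)*(o + 2)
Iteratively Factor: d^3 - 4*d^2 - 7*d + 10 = (d + 2)*(d^2 - 6*d + 5) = (d - 5)*(d + 2)*(d - 1)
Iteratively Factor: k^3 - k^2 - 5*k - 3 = (k + 1)*(k^2 - 2*k - 3) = (k + 1)^2*(k - 3)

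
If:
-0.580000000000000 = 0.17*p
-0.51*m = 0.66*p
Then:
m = 4.42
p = -3.41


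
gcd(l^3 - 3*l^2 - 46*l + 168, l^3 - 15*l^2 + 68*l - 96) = l - 4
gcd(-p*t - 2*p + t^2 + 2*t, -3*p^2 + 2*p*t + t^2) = p - t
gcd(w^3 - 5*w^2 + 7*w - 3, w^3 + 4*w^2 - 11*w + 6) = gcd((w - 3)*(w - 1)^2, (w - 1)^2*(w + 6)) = w^2 - 2*w + 1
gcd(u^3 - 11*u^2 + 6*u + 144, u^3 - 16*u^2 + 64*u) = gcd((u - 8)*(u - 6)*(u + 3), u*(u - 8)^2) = u - 8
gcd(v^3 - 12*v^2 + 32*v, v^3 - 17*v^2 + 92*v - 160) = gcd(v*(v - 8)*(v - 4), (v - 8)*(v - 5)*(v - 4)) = v^2 - 12*v + 32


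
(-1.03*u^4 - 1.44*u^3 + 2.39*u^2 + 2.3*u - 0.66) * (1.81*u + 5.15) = -1.8643*u^5 - 7.9109*u^4 - 3.0901*u^3 + 16.4715*u^2 + 10.6504*u - 3.399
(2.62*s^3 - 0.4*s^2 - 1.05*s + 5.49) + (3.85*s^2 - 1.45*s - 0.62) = 2.62*s^3 + 3.45*s^2 - 2.5*s + 4.87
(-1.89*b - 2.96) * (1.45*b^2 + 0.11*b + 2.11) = -2.7405*b^3 - 4.4999*b^2 - 4.3135*b - 6.2456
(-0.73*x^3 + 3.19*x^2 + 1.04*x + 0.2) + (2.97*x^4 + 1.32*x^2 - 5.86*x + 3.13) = 2.97*x^4 - 0.73*x^3 + 4.51*x^2 - 4.82*x + 3.33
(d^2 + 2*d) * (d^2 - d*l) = d^4 - d^3*l + 2*d^3 - 2*d^2*l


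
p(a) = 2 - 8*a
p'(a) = -8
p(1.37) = -8.96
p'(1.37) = -8.00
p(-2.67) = 23.36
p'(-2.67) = -8.00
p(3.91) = -29.28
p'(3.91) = -8.00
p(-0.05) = 2.40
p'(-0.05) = -8.00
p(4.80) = -36.40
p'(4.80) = -8.00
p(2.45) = -17.60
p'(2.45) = -8.00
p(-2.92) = 25.36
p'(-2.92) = -8.00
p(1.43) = -9.44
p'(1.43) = -8.00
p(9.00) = -70.00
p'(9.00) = -8.00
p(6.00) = -46.00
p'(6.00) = -8.00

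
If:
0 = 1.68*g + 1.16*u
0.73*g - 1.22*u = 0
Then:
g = 0.00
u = 0.00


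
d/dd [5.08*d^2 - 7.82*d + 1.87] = 10.16*d - 7.82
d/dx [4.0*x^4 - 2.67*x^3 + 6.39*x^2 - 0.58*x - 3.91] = 16.0*x^3 - 8.01*x^2 + 12.78*x - 0.58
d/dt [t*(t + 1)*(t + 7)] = 3*t^2 + 16*t + 7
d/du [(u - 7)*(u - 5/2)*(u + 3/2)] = 3*u^2 - 16*u + 13/4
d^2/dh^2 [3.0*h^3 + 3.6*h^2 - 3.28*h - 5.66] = 18.0*h + 7.2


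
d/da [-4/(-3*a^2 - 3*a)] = 4*(-2*a - 1)/(3*a^2*(a + 1)^2)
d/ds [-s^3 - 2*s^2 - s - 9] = -3*s^2 - 4*s - 1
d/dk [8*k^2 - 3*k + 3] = 16*k - 3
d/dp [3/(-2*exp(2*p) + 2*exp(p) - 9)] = (12*exp(p) - 6)*exp(p)/(2*exp(2*p) - 2*exp(p) + 9)^2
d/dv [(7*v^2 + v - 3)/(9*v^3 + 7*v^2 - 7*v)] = (-63*v^4 - 18*v^3 + 25*v^2 + 42*v - 21)/(v^2*(81*v^4 + 126*v^3 - 77*v^2 - 98*v + 49))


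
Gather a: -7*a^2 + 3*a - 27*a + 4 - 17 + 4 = -7*a^2 - 24*a - 9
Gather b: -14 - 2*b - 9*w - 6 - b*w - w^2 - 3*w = b*(-w - 2) - w^2 - 12*w - 20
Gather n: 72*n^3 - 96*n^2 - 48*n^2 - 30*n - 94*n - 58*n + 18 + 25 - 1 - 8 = 72*n^3 - 144*n^2 - 182*n + 34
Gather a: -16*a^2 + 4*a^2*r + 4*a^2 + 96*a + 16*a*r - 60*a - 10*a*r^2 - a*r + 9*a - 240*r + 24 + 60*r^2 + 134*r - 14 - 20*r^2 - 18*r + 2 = a^2*(4*r - 12) + a*(-10*r^2 + 15*r + 45) + 40*r^2 - 124*r + 12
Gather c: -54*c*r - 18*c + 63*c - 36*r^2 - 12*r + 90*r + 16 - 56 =c*(45 - 54*r) - 36*r^2 + 78*r - 40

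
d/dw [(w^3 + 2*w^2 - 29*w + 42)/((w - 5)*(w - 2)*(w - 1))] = 2*(-5*w^2 + 26*w - 53)/(w^4 - 12*w^3 + 46*w^2 - 60*w + 25)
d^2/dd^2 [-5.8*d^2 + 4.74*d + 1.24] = -11.6000000000000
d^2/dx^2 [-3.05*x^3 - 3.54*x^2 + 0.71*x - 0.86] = -18.3*x - 7.08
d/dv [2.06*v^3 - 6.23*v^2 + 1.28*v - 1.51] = 6.18*v^2 - 12.46*v + 1.28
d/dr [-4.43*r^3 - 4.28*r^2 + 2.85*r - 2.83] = -13.29*r^2 - 8.56*r + 2.85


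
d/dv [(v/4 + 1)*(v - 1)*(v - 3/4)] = 3*v^2/4 + 9*v/8 - 25/16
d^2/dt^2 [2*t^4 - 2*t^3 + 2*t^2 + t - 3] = 24*t^2 - 12*t + 4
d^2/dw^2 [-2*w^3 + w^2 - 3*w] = 2 - 12*w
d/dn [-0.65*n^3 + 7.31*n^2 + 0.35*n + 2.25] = -1.95*n^2 + 14.62*n + 0.35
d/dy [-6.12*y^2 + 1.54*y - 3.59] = 1.54 - 12.24*y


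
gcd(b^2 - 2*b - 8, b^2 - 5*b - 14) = b + 2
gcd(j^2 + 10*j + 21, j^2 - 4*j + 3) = 1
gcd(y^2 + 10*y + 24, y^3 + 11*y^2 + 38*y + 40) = y + 4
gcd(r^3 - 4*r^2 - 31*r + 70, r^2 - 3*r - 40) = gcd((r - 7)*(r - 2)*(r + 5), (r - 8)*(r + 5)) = r + 5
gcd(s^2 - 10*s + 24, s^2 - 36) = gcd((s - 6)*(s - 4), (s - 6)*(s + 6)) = s - 6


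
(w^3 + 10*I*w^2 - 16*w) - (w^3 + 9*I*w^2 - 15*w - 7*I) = I*w^2 - w + 7*I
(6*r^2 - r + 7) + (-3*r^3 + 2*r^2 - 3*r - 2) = -3*r^3 + 8*r^2 - 4*r + 5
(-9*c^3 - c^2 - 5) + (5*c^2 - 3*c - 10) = -9*c^3 + 4*c^2 - 3*c - 15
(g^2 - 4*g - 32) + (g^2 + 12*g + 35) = 2*g^2 + 8*g + 3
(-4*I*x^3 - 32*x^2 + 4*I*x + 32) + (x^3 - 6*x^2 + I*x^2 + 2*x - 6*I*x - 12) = x^3 - 4*I*x^3 - 38*x^2 + I*x^2 + 2*x - 2*I*x + 20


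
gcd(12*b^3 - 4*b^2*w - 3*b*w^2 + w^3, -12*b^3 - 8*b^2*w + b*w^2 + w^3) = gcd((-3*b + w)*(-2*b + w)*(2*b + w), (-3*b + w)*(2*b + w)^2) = -6*b^2 - b*w + w^2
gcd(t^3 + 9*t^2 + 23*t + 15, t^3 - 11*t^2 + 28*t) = 1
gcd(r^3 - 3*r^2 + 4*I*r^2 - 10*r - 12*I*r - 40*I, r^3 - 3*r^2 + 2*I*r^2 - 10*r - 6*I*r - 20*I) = r^2 - 3*r - 10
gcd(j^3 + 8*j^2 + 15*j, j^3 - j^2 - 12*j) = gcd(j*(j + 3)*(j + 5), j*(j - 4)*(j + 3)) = j^2 + 3*j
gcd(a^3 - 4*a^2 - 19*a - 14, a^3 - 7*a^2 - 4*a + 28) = a^2 - 5*a - 14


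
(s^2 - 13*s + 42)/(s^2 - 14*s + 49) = (s - 6)/(s - 7)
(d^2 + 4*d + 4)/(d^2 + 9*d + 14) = (d + 2)/(d + 7)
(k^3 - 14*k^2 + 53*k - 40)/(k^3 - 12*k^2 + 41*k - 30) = (k - 8)/(k - 6)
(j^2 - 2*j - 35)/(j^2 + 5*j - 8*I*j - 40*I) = (j - 7)/(j - 8*I)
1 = 1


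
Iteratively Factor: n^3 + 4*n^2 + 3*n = (n + 1)*(n^2 + 3*n) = n*(n + 1)*(n + 3)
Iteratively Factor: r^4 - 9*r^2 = (r)*(r^3 - 9*r) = r^2*(r^2 - 9) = r^2*(r + 3)*(r - 3)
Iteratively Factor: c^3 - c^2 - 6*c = (c - 3)*(c^2 + 2*c) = c*(c - 3)*(c + 2)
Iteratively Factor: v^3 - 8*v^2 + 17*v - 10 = (v - 1)*(v^2 - 7*v + 10) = (v - 5)*(v - 1)*(v - 2)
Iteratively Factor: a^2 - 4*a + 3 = (a - 3)*(a - 1)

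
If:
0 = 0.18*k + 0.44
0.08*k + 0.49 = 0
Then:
No Solution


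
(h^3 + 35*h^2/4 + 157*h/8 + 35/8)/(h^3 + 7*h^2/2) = 1 + 21/(4*h) + 5/(4*h^2)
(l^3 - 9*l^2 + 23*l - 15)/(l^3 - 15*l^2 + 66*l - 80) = (l^2 - 4*l + 3)/(l^2 - 10*l + 16)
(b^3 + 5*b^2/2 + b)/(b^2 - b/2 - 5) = b*(2*b + 1)/(2*b - 5)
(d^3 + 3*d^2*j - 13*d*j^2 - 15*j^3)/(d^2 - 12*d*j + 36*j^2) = (d^3 + 3*d^2*j - 13*d*j^2 - 15*j^3)/(d^2 - 12*d*j + 36*j^2)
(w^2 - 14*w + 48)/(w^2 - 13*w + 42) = (w - 8)/(w - 7)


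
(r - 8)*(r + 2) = r^2 - 6*r - 16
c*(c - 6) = c^2 - 6*c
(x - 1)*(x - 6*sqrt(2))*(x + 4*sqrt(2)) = x^3 - 2*sqrt(2)*x^2 - x^2 - 48*x + 2*sqrt(2)*x + 48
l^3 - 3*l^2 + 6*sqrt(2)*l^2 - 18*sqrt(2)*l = l*(l - 3)*(l + 6*sqrt(2))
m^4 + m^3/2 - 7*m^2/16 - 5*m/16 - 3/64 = (m - 3/4)*(m + 1/4)*(m + 1/2)^2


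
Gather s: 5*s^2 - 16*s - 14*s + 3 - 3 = 5*s^2 - 30*s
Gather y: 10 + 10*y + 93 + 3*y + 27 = 13*y + 130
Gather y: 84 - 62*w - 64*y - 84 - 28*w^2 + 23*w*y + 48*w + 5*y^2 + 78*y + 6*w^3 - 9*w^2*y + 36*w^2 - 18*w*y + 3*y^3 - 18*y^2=6*w^3 + 8*w^2 - 14*w + 3*y^3 - 13*y^2 + y*(-9*w^2 + 5*w + 14)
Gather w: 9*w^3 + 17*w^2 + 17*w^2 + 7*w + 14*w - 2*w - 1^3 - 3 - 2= 9*w^3 + 34*w^2 + 19*w - 6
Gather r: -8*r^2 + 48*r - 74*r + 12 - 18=-8*r^2 - 26*r - 6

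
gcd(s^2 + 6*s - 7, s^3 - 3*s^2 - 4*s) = 1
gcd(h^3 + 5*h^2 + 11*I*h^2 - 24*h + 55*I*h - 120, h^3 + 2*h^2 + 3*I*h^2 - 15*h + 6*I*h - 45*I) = h^2 + h*(5 + 3*I) + 15*I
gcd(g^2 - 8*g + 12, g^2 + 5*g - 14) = g - 2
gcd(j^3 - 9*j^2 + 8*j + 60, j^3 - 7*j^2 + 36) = j^2 - 4*j - 12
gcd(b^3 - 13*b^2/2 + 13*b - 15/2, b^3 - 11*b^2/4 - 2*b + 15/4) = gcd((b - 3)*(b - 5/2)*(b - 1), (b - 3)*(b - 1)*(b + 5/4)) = b^2 - 4*b + 3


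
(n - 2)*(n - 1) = n^2 - 3*n + 2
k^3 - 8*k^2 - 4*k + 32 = (k - 8)*(k - 2)*(k + 2)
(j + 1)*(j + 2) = j^2 + 3*j + 2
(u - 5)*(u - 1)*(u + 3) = u^3 - 3*u^2 - 13*u + 15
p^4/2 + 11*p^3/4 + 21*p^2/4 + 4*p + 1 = (p/2 + 1/2)*(p + 1/2)*(p + 2)^2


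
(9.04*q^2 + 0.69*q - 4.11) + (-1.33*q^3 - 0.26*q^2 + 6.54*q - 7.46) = -1.33*q^3 + 8.78*q^2 + 7.23*q - 11.57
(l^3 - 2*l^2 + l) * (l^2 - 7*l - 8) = l^5 - 9*l^4 + 7*l^3 + 9*l^2 - 8*l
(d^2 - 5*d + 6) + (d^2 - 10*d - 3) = 2*d^2 - 15*d + 3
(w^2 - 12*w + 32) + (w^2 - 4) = 2*w^2 - 12*w + 28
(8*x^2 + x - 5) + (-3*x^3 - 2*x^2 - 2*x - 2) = -3*x^3 + 6*x^2 - x - 7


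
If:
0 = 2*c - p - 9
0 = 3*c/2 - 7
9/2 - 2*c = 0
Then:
No Solution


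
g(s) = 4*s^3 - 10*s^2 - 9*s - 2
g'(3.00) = 39.00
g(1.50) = -24.50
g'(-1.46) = 45.78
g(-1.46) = -22.62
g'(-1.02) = 23.88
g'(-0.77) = 13.51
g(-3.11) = -191.05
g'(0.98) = -17.08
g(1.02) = -17.34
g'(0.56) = -16.44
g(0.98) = -16.66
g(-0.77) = -2.83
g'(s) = 12*s^2 - 20*s - 9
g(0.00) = -2.00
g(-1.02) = -7.47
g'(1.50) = -12.00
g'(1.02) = -16.92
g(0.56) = -9.47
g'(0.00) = -9.00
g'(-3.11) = 169.27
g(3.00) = -11.00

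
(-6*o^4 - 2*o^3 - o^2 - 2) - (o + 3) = -6*o^4 - 2*o^3 - o^2 - o - 5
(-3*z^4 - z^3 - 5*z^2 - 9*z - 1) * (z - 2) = -3*z^5 + 5*z^4 - 3*z^3 + z^2 + 17*z + 2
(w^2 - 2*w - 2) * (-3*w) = -3*w^3 + 6*w^2 + 6*w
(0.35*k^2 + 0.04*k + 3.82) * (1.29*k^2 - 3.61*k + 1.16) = 0.4515*k^4 - 1.2119*k^3 + 5.1894*k^2 - 13.7438*k + 4.4312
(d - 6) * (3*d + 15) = 3*d^2 - 3*d - 90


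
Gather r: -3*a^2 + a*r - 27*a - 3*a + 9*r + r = -3*a^2 - 30*a + r*(a + 10)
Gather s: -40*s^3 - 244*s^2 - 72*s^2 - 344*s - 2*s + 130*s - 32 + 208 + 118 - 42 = -40*s^3 - 316*s^2 - 216*s + 252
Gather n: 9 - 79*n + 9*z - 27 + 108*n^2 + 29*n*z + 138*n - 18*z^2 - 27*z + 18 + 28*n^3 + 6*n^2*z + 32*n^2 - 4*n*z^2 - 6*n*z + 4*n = 28*n^3 + n^2*(6*z + 140) + n*(-4*z^2 + 23*z + 63) - 18*z^2 - 18*z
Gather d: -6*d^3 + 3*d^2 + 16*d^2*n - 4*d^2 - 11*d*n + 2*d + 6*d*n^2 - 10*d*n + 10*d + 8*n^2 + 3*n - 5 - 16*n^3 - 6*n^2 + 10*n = -6*d^3 + d^2*(16*n - 1) + d*(6*n^2 - 21*n + 12) - 16*n^3 + 2*n^2 + 13*n - 5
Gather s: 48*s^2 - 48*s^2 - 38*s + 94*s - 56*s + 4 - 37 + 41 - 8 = 0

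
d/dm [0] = 0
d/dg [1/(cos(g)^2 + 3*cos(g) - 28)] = (2*cos(g) + 3)*sin(g)/(cos(g)^2 + 3*cos(g) - 28)^2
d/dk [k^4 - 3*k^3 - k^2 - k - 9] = 4*k^3 - 9*k^2 - 2*k - 1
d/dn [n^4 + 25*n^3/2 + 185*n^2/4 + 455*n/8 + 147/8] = 4*n^3 + 75*n^2/2 + 185*n/2 + 455/8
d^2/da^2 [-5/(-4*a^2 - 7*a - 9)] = 10*(-16*a^2 - 28*a + (8*a + 7)^2 - 36)/(4*a^2 + 7*a + 9)^3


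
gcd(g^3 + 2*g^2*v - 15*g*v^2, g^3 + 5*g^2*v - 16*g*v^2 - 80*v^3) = g + 5*v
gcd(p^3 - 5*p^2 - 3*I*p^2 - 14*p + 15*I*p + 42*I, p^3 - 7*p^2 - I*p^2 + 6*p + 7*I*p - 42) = p^2 + p*(-7 - 3*I) + 21*I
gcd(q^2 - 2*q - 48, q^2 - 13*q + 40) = q - 8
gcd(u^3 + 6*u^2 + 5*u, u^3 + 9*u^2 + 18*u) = u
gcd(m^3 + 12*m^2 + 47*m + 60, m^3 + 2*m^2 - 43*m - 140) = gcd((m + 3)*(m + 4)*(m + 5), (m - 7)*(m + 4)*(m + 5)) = m^2 + 9*m + 20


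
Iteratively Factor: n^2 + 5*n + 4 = (n + 1)*(n + 4)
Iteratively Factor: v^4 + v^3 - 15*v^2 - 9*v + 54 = (v - 2)*(v^3 + 3*v^2 - 9*v - 27) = (v - 3)*(v - 2)*(v^2 + 6*v + 9) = (v - 3)*(v - 2)*(v + 3)*(v + 3)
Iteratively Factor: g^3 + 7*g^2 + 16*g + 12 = (g + 2)*(g^2 + 5*g + 6) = (g + 2)*(g + 3)*(g + 2)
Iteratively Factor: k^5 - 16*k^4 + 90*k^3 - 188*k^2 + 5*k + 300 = (k - 3)*(k^4 - 13*k^3 + 51*k^2 - 35*k - 100) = (k - 4)*(k - 3)*(k^3 - 9*k^2 + 15*k + 25) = (k - 5)*(k - 4)*(k - 3)*(k^2 - 4*k - 5) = (k - 5)*(k - 4)*(k - 3)*(k + 1)*(k - 5)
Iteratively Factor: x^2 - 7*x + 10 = (x - 5)*(x - 2)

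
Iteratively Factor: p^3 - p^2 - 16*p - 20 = (p + 2)*(p^2 - 3*p - 10) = (p + 2)^2*(p - 5)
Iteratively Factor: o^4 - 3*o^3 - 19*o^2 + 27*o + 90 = (o + 3)*(o^3 - 6*o^2 - o + 30) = (o + 2)*(o + 3)*(o^2 - 8*o + 15) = (o - 3)*(o + 2)*(o + 3)*(o - 5)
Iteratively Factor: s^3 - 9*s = (s + 3)*(s^2 - 3*s) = (s - 3)*(s + 3)*(s)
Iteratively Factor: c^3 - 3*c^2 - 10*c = (c)*(c^2 - 3*c - 10) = c*(c + 2)*(c - 5)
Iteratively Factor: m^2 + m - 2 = (m + 2)*(m - 1)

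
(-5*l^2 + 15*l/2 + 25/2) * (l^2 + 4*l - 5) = -5*l^4 - 25*l^3/2 + 135*l^2/2 + 25*l/2 - 125/2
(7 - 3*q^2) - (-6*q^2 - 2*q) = 3*q^2 + 2*q + 7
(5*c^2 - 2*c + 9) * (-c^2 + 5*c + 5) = -5*c^4 + 27*c^3 + 6*c^2 + 35*c + 45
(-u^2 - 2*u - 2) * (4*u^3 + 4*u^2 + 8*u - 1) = -4*u^5 - 12*u^4 - 24*u^3 - 23*u^2 - 14*u + 2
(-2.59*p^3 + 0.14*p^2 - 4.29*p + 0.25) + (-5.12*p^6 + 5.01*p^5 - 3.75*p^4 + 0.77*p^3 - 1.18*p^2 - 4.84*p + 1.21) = -5.12*p^6 + 5.01*p^5 - 3.75*p^4 - 1.82*p^3 - 1.04*p^2 - 9.13*p + 1.46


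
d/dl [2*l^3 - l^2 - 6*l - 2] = 6*l^2 - 2*l - 6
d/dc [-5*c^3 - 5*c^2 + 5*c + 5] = -15*c^2 - 10*c + 5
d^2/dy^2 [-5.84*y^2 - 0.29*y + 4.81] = -11.6800000000000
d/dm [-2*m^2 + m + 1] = 1 - 4*m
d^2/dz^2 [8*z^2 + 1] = 16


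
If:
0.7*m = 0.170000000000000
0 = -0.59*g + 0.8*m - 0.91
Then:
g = -1.21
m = 0.24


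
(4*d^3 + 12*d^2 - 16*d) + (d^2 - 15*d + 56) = 4*d^3 + 13*d^2 - 31*d + 56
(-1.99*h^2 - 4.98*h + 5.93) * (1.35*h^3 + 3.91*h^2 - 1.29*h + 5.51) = -2.6865*h^5 - 14.5039*h^4 - 8.8992*h^3 + 18.6456*h^2 - 35.0895*h + 32.6743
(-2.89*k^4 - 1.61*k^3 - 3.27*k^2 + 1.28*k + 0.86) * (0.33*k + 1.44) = -0.9537*k^5 - 4.6929*k^4 - 3.3975*k^3 - 4.2864*k^2 + 2.127*k + 1.2384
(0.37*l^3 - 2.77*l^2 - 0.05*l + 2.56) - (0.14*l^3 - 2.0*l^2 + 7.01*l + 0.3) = 0.23*l^3 - 0.77*l^2 - 7.06*l + 2.26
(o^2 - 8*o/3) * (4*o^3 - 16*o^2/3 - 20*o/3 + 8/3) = 4*o^5 - 16*o^4 + 68*o^3/9 + 184*o^2/9 - 64*o/9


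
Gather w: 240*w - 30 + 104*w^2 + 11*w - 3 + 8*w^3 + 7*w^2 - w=8*w^3 + 111*w^2 + 250*w - 33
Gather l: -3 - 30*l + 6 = 3 - 30*l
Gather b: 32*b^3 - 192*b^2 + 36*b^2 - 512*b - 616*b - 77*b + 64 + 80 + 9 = 32*b^3 - 156*b^2 - 1205*b + 153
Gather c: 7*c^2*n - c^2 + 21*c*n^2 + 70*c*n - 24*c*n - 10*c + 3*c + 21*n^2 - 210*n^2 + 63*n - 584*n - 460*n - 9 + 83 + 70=c^2*(7*n - 1) + c*(21*n^2 + 46*n - 7) - 189*n^2 - 981*n + 144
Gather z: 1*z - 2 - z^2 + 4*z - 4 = -z^2 + 5*z - 6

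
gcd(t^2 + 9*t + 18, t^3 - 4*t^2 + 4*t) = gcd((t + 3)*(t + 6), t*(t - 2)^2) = 1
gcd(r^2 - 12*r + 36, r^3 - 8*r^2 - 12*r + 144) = r^2 - 12*r + 36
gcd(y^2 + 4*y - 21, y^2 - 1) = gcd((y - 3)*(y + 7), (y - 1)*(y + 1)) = 1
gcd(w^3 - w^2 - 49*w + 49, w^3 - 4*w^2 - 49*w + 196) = w^2 - 49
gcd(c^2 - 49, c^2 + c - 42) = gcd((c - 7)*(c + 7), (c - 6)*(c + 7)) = c + 7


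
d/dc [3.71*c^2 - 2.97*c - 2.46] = 7.42*c - 2.97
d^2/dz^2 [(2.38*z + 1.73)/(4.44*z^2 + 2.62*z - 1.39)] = ((2.38*z + 1.73)*(8.88*z + 2.62)*(17.76*z + 5.24) - (63.4032*z + 27.8336)*(4.44*z^2 + 2.62*z - 1.39))/(4.44*z^2 + 2.62*z - 1.39)^3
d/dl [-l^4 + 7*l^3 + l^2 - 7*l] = -4*l^3 + 21*l^2 + 2*l - 7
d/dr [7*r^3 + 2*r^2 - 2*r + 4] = 21*r^2 + 4*r - 2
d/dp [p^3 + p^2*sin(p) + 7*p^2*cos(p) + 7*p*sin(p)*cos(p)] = -7*p^2*sin(p) + p^2*cos(p) + 3*p^2 + 2*p*sin(p) + 14*p*cos(p) + 7*p*cos(2*p) + 7*sin(2*p)/2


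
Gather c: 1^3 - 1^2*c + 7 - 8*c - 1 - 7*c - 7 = -16*c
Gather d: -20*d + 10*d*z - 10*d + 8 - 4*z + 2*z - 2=d*(10*z - 30) - 2*z + 6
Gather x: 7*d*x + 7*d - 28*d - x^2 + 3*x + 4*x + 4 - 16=-21*d - x^2 + x*(7*d + 7) - 12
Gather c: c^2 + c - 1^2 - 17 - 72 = c^2 + c - 90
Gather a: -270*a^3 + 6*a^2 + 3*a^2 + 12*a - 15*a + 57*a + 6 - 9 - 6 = -270*a^3 + 9*a^2 + 54*a - 9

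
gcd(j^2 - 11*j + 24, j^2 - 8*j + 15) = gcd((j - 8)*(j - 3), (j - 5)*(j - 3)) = j - 3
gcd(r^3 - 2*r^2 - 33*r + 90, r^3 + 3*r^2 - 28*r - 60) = r^2 + r - 30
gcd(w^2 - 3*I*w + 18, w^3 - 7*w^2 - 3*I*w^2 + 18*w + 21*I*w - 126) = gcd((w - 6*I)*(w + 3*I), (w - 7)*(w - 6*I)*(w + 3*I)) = w^2 - 3*I*w + 18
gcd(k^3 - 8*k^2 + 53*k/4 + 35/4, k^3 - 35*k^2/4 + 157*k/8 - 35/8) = k^2 - 17*k/2 + 35/2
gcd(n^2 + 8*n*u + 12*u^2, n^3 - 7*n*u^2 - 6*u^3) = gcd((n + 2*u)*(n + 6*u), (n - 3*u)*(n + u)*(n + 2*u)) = n + 2*u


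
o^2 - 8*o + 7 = (o - 7)*(o - 1)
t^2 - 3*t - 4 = (t - 4)*(t + 1)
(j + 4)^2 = j^2 + 8*j + 16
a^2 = a^2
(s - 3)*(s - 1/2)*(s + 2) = s^3 - 3*s^2/2 - 11*s/2 + 3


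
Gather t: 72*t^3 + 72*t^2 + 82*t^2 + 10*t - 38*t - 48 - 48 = 72*t^3 + 154*t^2 - 28*t - 96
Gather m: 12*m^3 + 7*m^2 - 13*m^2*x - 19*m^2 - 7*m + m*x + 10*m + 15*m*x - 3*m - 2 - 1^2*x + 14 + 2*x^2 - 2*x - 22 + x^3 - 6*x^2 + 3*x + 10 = 12*m^3 + m^2*(-13*x - 12) + 16*m*x + x^3 - 4*x^2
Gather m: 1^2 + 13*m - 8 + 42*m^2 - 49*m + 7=42*m^2 - 36*m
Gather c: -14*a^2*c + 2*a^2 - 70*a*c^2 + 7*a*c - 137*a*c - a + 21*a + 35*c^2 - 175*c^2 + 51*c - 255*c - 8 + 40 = 2*a^2 + 20*a + c^2*(-70*a - 140) + c*(-14*a^2 - 130*a - 204) + 32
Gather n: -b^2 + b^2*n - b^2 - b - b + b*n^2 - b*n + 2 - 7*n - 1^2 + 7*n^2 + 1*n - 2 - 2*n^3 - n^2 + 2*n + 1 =-2*b^2 - 2*b - 2*n^3 + n^2*(b + 6) + n*(b^2 - b - 4)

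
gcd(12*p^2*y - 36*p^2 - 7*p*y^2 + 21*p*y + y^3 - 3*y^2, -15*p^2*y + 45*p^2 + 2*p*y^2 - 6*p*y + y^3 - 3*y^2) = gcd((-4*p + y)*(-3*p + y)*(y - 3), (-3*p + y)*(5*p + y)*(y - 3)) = -3*p*y + 9*p + y^2 - 3*y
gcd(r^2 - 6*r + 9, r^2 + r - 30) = 1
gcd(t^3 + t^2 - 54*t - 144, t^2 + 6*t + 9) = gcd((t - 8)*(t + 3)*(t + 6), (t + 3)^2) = t + 3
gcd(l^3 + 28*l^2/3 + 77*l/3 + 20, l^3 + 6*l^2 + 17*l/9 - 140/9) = l + 5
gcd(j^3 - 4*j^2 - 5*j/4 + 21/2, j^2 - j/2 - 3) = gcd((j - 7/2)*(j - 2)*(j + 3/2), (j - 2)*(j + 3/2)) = j^2 - j/2 - 3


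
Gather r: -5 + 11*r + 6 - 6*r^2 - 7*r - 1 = -6*r^2 + 4*r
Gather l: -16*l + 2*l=-14*l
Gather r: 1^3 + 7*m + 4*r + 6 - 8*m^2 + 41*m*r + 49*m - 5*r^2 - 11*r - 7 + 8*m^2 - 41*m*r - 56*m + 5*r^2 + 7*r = 0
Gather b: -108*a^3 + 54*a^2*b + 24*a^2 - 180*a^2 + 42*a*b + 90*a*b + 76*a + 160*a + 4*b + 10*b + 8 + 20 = -108*a^3 - 156*a^2 + 236*a + b*(54*a^2 + 132*a + 14) + 28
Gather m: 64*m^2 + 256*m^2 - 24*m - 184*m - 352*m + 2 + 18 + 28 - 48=320*m^2 - 560*m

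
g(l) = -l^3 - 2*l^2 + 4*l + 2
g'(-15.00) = -611.00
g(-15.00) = 2867.00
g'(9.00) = -275.00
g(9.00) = -853.00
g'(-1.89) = 0.84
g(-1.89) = -5.95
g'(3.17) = -38.83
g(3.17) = -37.27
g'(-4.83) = -46.67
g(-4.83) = 48.70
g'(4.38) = -71.07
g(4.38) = -102.88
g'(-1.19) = 4.51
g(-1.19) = -3.91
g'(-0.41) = 5.14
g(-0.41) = 0.09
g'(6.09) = -131.62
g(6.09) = -273.68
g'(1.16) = -4.68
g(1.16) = 2.39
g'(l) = -3*l^2 - 4*l + 4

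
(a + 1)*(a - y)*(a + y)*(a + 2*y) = a^4 + 2*a^3*y + a^3 - a^2*y^2 + 2*a^2*y - 2*a*y^3 - a*y^2 - 2*y^3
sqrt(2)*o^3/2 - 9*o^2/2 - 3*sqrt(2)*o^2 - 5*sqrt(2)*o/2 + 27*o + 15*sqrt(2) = (o - 6)*(o - 5*sqrt(2))*(sqrt(2)*o/2 + 1/2)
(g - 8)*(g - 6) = g^2 - 14*g + 48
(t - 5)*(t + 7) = t^2 + 2*t - 35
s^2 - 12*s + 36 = (s - 6)^2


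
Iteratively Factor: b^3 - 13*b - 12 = (b + 3)*(b^2 - 3*b - 4) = (b - 4)*(b + 3)*(b + 1)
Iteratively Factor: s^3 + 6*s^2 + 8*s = (s + 2)*(s^2 + 4*s) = (s + 2)*(s + 4)*(s)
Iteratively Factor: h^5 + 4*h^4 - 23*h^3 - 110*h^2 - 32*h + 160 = (h - 1)*(h^4 + 5*h^3 - 18*h^2 - 128*h - 160) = (h - 1)*(h + 4)*(h^3 + h^2 - 22*h - 40) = (h - 5)*(h - 1)*(h + 4)*(h^2 + 6*h + 8) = (h - 5)*(h - 1)*(h + 4)^2*(h + 2)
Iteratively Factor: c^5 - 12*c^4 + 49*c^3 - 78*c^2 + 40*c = (c - 5)*(c^4 - 7*c^3 + 14*c^2 - 8*c) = (c - 5)*(c - 4)*(c^3 - 3*c^2 + 2*c) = c*(c - 5)*(c - 4)*(c^2 - 3*c + 2) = c*(c - 5)*(c - 4)*(c - 1)*(c - 2)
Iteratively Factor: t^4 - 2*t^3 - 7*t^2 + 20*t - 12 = (t - 2)*(t^3 - 7*t + 6) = (t - 2)*(t + 3)*(t^2 - 3*t + 2) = (t - 2)^2*(t + 3)*(t - 1)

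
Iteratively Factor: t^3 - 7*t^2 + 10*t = (t - 2)*(t^2 - 5*t) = t*(t - 2)*(t - 5)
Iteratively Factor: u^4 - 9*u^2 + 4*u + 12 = (u + 3)*(u^3 - 3*u^2 + 4) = (u - 2)*(u + 3)*(u^2 - u - 2) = (u - 2)*(u + 1)*(u + 3)*(u - 2)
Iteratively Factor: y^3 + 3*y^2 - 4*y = (y + 4)*(y^2 - y) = (y - 1)*(y + 4)*(y)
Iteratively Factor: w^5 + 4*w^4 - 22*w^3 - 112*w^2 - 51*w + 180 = (w - 1)*(w^4 + 5*w^3 - 17*w^2 - 129*w - 180) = (w - 1)*(w + 4)*(w^3 + w^2 - 21*w - 45) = (w - 5)*(w - 1)*(w + 4)*(w^2 + 6*w + 9) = (w - 5)*(w - 1)*(w + 3)*(w + 4)*(w + 3)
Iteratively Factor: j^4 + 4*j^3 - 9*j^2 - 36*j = (j)*(j^3 + 4*j^2 - 9*j - 36) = j*(j + 3)*(j^2 + j - 12) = j*(j - 3)*(j + 3)*(j + 4)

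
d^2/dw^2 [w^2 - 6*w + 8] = 2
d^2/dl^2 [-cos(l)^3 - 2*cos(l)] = (5 - 9*sin(l)^2)*cos(l)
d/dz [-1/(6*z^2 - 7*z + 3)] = (12*z - 7)/(6*z^2 - 7*z + 3)^2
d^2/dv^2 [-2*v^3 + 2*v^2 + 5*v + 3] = 4 - 12*v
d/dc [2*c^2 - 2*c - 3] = 4*c - 2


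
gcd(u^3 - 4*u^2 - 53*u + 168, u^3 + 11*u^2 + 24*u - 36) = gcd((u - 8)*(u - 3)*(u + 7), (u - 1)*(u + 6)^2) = 1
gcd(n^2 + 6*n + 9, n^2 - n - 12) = n + 3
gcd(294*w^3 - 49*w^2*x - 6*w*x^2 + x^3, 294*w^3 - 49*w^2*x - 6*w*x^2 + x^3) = 294*w^3 - 49*w^2*x - 6*w*x^2 + x^3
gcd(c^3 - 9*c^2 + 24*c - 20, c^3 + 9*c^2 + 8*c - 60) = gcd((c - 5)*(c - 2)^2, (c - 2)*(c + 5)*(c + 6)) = c - 2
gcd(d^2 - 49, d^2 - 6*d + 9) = 1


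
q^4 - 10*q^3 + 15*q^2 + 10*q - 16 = (q - 8)*(q - 2)*(q - 1)*(q + 1)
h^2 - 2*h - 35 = (h - 7)*(h + 5)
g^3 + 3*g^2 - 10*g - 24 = (g - 3)*(g + 2)*(g + 4)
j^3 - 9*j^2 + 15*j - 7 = (j - 7)*(j - 1)^2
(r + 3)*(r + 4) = r^2 + 7*r + 12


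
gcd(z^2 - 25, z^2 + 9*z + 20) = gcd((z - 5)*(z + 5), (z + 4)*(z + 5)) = z + 5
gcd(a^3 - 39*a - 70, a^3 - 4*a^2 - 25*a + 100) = a + 5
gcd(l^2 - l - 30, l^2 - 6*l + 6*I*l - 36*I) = l - 6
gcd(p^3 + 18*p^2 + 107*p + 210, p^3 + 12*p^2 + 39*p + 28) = p + 7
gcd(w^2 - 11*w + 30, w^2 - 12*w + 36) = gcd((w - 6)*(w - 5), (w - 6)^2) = w - 6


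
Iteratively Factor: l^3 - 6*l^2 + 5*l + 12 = (l - 4)*(l^2 - 2*l - 3) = (l - 4)*(l - 3)*(l + 1)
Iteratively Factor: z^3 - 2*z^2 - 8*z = (z)*(z^2 - 2*z - 8) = z*(z - 4)*(z + 2)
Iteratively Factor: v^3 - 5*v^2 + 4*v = (v - 1)*(v^2 - 4*v) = v*(v - 1)*(v - 4)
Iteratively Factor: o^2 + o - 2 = (o - 1)*(o + 2)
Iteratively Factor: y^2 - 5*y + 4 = (y - 1)*(y - 4)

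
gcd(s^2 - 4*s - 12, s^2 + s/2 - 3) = s + 2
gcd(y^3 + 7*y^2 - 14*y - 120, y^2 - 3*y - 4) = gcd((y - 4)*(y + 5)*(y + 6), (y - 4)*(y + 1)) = y - 4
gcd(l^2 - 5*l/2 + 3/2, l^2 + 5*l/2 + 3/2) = 1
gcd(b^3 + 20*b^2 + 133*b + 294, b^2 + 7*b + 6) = b + 6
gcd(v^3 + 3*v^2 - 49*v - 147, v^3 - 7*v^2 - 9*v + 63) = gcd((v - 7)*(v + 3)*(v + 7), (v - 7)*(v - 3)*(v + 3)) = v^2 - 4*v - 21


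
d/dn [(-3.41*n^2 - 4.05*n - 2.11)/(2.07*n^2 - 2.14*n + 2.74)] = (15.6809*n^2 - 9.9514*n - 15.6124)/(4.2849*n^4 - 8.8596*n^3 + 15.9232*n^2 - 11.7272*n + 7.5076)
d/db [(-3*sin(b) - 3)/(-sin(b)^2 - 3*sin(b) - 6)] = 3*(-sin(b)^2 - 2*sin(b) + 3)*cos(b)/(sin(b)^2 + 3*sin(b) + 6)^2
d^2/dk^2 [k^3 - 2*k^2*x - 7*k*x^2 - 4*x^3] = 6*k - 4*x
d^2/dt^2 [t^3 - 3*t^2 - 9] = 6*t - 6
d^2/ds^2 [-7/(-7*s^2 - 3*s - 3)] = 14*(-49*s^2 - 21*s + (14*s + 3)^2 - 21)/(7*s^2 + 3*s + 3)^3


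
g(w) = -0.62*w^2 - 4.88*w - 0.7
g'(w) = -1.24*w - 4.88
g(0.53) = -3.46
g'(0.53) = -5.54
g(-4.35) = 8.80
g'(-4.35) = 0.51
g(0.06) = -1.00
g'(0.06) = -4.95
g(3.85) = -28.68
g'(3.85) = -9.65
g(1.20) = -7.45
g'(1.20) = -6.37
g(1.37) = -8.55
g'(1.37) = -6.58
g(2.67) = -18.15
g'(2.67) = -8.19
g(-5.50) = 7.38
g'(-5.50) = 1.94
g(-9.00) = -7.00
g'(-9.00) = 6.28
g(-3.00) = 8.36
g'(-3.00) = -1.16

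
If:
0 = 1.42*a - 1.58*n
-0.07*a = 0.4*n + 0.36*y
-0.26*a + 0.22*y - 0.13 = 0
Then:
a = -0.25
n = -0.22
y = 0.30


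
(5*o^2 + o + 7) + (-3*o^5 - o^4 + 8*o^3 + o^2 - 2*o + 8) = -3*o^5 - o^4 + 8*o^3 + 6*o^2 - o + 15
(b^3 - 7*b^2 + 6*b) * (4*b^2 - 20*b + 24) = 4*b^5 - 48*b^4 + 188*b^3 - 288*b^2 + 144*b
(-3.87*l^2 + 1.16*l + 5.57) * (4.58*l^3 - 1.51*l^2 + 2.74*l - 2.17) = -17.7246*l^5 + 11.1565*l^4 + 13.1552*l^3 + 3.1656*l^2 + 12.7446*l - 12.0869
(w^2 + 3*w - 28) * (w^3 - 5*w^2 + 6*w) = w^5 - 2*w^4 - 37*w^3 + 158*w^2 - 168*w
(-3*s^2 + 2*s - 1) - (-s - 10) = -3*s^2 + 3*s + 9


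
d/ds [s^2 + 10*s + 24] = 2*s + 10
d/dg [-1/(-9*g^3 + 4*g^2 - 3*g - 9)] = (-27*g^2 + 8*g - 3)/(9*g^3 - 4*g^2 + 3*g + 9)^2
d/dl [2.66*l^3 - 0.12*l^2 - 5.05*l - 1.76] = 7.98*l^2 - 0.24*l - 5.05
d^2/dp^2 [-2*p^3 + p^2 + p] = 2 - 12*p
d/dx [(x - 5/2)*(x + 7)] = 2*x + 9/2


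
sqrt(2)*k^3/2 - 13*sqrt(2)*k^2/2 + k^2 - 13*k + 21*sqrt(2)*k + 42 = (k - 7)*(k - 6)*(sqrt(2)*k/2 + 1)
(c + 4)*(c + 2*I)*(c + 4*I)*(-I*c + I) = -I*c^4 + 6*c^3 - 3*I*c^3 + 18*c^2 + 12*I*c^2 - 24*c + 24*I*c - 32*I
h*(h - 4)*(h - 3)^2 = h^4 - 10*h^3 + 33*h^2 - 36*h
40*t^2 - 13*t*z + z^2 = (-8*t + z)*(-5*t + z)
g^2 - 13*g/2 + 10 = (g - 4)*(g - 5/2)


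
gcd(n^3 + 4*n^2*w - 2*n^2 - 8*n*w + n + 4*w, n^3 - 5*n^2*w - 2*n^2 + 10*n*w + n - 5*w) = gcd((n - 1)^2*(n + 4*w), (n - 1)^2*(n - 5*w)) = n^2 - 2*n + 1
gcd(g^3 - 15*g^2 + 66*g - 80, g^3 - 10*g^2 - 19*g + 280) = g - 8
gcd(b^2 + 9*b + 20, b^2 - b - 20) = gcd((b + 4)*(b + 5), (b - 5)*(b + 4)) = b + 4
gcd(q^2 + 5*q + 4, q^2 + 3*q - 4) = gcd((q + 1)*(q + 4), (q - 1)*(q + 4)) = q + 4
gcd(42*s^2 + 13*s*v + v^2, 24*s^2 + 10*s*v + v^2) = 6*s + v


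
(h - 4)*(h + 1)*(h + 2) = h^3 - h^2 - 10*h - 8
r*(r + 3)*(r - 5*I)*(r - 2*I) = r^4 + 3*r^3 - 7*I*r^3 - 10*r^2 - 21*I*r^2 - 30*r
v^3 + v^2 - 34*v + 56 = (v - 4)*(v - 2)*(v + 7)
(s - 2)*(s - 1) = s^2 - 3*s + 2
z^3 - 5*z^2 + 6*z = z*(z - 3)*(z - 2)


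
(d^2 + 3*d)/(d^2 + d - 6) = d/(d - 2)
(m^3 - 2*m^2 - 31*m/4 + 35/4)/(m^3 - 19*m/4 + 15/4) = (2*m - 7)/(2*m - 3)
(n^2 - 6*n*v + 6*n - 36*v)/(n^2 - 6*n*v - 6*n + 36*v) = (n + 6)/(n - 6)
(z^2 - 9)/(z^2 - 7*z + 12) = (z + 3)/(z - 4)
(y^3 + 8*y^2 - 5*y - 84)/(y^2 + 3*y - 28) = (y^2 + y - 12)/(y - 4)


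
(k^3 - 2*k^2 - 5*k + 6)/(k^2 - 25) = (k^3 - 2*k^2 - 5*k + 6)/(k^2 - 25)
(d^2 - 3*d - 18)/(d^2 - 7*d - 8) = (-d^2 + 3*d + 18)/(-d^2 + 7*d + 8)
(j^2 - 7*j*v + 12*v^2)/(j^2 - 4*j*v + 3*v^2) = (-j + 4*v)/(-j + v)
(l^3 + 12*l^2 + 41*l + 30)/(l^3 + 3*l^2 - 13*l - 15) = (l + 6)/(l - 3)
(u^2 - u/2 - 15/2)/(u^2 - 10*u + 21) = (u + 5/2)/(u - 7)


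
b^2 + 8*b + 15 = (b + 3)*(b + 5)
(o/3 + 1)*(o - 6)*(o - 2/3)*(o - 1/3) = o^4/3 - 4*o^3/3 - 133*o^2/27 + 52*o/9 - 4/3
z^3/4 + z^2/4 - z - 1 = (z/4 + 1/4)*(z - 2)*(z + 2)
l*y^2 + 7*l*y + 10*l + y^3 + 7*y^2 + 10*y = (l + y)*(y + 2)*(y + 5)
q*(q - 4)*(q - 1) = q^3 - 5*q^2 + 4*q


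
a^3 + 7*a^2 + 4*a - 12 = (a - 1)*(a + 2)*(a + 6)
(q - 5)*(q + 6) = q^2 + q - 30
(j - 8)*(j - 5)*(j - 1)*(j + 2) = j^4 - 12*j^3 + 25*j^2 + 66*j - 80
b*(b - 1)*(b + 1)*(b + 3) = b^4 + 3*b^3 - b^2 - 3*b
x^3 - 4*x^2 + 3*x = x*(x - 3)*(x - 1)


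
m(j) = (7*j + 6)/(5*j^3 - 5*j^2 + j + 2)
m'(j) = (7*j + 6)*(-15*j^2 + 10*j - 1)/(5*j^3 - 5*j^2 + j + 2)^2 + 7/(5*j^3 - 5*j^2 + j + 2) = (35*j^3 - 35*j^2 + 7*j - (7*j + 6)*(15*j^2 - 10*j + 1) + 14)/(5*j^3 - 5*j^2 + j + 2)^2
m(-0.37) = 4.93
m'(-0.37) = -37.95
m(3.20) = 0.24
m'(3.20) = -0.19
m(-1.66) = 0.15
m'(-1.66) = 0.06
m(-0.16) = 2.88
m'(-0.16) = -0.95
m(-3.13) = 0.08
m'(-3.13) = 0.03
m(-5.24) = 0.04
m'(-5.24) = 0.01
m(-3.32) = 0.07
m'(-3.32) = 0.03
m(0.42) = 4.68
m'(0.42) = 5.03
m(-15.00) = 0.01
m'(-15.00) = 0.00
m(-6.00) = 0.03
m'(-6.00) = 0.01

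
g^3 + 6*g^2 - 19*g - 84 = (g - 4)*(g + 3)*(g + 7)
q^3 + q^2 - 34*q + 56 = (q - 4)*(q - 2)*(q + 7)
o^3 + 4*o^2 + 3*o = o*(o + 1)*(o + 3)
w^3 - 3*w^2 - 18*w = w*(w - 6)*(w + 3)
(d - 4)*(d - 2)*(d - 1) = d^3 - 7*d^2 + 14*d - 8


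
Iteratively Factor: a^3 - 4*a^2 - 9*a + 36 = (a + 3)*(a^2 - 7*a + 12) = (a - 4)*(a + 3)*(a - 3)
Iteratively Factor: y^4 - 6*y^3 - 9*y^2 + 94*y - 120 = (y + 4)*(y^3 - 10*y^2 + 31*y - 30) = (y - 3)*(y + 4)*(y^2 - 7*y + 10) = (y - 3)*(y - 2)*(y + 4)*(y - 5)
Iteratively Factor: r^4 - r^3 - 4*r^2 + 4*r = (r - 1)*(r^3 - 4*r) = (r - 2)*(r - 1)*(r^2 + 2*r) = r*(r - 2)*(r - 1)*(r + 2)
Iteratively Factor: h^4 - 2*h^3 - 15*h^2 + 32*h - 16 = (h - 1)*(h^3 - h^2 - 16*h + 16) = (h - 4)*(h - 1)*(h^2 + 3*h - 4) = (h - 4)*(h - 1)*(h + 4)*(h - 1)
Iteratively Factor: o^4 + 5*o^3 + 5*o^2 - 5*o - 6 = (o - 1)*(o^3 + 6*o^2 + 11*o + 6) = (o - 1)*(o + 3)*(o^2 + 3*o + 2) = (o - 1)*(o + 2)*(o + 3)*(o + 1)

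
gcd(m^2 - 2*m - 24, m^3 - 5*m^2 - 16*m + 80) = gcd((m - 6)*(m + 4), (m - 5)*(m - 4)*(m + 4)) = m + 4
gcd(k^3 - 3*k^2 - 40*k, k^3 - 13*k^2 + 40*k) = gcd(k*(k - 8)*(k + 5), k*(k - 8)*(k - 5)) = k^2 - 8*k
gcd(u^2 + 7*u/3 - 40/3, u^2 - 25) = u + 5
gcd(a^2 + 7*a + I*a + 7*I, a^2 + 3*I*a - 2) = a + I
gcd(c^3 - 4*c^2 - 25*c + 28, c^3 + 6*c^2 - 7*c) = c - 1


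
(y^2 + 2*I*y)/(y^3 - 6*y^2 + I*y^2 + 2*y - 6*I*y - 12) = y/(y^2 - y*(6 + I) + 6*I)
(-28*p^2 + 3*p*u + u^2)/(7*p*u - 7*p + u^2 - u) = (-4*p + u)/(u - 1)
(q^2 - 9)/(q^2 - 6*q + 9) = (q + 3)/(q - 3)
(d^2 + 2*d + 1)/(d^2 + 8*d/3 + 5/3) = 3*(d + 1)/(3*d + 5)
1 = 1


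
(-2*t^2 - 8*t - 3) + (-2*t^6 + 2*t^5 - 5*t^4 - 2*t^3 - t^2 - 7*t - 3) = -2*t^6 + 2*t^5 - 5*t^4 - 2*t^3 - 3*t^2 - 15*t - 6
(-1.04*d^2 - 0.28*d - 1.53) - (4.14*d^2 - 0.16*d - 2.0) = -5.18*d^2 - 0.12*d + 0.47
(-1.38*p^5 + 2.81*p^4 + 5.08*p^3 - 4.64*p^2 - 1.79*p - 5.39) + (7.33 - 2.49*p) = -1.38*p^5 + 2.81*p^4 + 5.08*p^3 - 4.64*p^2 - 4.28*p + 1.94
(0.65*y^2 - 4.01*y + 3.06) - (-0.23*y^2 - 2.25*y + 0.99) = 0.88*y^2 - 1.76*y + 2.07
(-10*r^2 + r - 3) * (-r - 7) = 10*r^3 + 69*r^2 - 4*r + 21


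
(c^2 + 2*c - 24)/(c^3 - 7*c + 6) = (c^2 + 2*c - 24)/(c^3 - 7*c + 6)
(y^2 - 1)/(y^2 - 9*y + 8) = (y + 1)/(y - 8)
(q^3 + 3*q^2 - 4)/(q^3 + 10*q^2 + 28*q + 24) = (q - 1)/(q + 6)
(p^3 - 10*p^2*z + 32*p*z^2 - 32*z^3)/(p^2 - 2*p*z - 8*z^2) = (p^2 - 6*p*z + 8*z^2)/(p + 2*z)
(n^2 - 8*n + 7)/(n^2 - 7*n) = (n - 1)/n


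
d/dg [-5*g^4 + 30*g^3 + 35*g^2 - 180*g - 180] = -20*g^3 + 90*g^2 + 70*g - 180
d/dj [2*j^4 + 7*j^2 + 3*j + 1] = 8*j^3 + 14*j + 3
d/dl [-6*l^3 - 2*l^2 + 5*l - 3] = -18*l^2 - 4*l + 5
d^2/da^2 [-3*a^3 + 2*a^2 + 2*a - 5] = 4 - 18*a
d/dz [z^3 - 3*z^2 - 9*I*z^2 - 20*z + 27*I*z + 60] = 3*z^2 - 6*z - 18*I*z - 20 + 27*I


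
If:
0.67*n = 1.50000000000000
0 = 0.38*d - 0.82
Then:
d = 2.16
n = 2.24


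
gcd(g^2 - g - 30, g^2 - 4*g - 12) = g - 6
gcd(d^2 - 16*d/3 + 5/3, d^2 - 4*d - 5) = d - 5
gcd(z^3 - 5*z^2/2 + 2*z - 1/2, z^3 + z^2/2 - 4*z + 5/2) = z^2 - 2*z + 1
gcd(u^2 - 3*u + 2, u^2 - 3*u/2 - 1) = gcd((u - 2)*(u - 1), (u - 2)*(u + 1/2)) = u - 2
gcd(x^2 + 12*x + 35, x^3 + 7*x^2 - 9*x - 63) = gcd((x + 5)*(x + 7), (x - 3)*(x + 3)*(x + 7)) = x + 7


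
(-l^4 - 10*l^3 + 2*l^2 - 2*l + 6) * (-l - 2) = l^5 + 12*l^4 + 18*l^3 - 2*l^2 - 2*l - 12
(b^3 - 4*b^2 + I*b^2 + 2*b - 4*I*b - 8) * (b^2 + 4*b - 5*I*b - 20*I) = b^5 - 4*I*b^4 - 9*b^3 + 54*I*b^2 - 112*b + 160*I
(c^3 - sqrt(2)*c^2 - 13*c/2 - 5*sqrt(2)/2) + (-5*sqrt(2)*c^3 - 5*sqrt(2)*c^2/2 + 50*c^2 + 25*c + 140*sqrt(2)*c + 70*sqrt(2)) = -5*sqrt(2)*c^3 + c^3 - 7*sqrt(2)*c^2/2 + 50*c^2 + 37*c/2 + 140*sqrt(2)*c + 135*sqrt(2)/2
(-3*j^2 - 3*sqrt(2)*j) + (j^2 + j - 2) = -2*j^2 - 3*sqrt(2)*j + j - 2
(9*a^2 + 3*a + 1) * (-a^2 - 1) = -9*a^4 - 3*a^3 - 10*a^2 - 3*a - 1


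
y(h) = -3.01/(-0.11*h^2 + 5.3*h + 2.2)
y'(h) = -3.01*(0.22*h - 5.3)/(-0.11*h^2 + 5.3*h + 2.2)^2 = (15.953 - 0.6622*h)/(-0.11*h^2 + 5.3*h + 2.2)^2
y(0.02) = -1.31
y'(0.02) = 3.00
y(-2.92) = 0.21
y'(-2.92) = 0.09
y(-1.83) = 0.38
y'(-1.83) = 0.28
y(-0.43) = 30.30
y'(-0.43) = 1645.46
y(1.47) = -0.31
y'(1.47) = 0.16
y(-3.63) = 0.16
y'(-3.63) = 0.05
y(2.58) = -0.20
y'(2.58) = 0.06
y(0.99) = -0.41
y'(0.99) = 0.28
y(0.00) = -1.37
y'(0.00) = 3.30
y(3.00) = -0.18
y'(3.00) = 0.05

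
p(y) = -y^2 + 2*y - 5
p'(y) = 2 - 2*y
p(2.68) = -6.82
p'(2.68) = -3.36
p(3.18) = -8.75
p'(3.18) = -4.36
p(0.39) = -4.37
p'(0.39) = 1.22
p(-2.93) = -19.44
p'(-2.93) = 7.86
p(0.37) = -4.40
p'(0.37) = 1.26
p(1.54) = -4.29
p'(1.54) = -1.08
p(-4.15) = -30.52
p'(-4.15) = 10.30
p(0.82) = -4.03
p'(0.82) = 0.36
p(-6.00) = -53.00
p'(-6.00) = 14.00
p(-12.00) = -173.00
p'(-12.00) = 26.00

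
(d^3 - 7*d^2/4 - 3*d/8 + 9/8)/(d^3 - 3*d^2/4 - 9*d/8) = (d - 1)/d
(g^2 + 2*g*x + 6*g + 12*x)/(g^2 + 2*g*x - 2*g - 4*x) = (g + 6)/(g - 2)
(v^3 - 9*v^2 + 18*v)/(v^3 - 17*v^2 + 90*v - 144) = v/(v - 8)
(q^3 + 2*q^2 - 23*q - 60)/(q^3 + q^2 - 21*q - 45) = (q + 4)/(q + 3)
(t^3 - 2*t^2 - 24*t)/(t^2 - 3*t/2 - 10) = 2*t*(-t^2 + 2*t + 24)/(-2*t^2 + 3*t + 20)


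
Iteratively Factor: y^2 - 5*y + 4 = (y - 1)*(y - 4)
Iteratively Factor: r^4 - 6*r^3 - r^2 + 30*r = (r - 5)*(r^3 - r^2 - 6*r) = (r - 5)*(r - 3)*(r^2 + 2*r) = r*(r - 5)*(r - 3)*(r + 2)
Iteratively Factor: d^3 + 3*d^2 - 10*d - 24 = (d - 3)*(d^2 + 6*d + 8) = (d - 3)*(d + 2)*(d + 4)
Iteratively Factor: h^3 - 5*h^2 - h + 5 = (h - 1)*(h^2 - 4*h - 5) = (h - 5)*(h - 1)*(h + 1)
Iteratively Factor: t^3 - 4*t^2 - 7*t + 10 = (t + 2)*(t^2 - 6*t + 5) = (t - 1)*(t + 2)*(t - 5)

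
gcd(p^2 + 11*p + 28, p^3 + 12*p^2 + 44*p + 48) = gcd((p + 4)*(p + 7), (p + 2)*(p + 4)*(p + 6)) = p + 4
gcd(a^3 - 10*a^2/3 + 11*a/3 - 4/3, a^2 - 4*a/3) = a - 4/3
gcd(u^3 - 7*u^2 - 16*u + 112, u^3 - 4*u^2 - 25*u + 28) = u^2 - 3*u - 28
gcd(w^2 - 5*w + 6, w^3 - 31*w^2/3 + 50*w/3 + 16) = w - 3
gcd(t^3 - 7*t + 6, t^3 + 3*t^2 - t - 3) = t^2 + 2*t - 3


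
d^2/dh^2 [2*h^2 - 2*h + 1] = 4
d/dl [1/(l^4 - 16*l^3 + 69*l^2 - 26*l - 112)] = 2*(-2*l^3 + 24*l^2 - 69*l + 13)/(-l^4 + 16*l^3 - 69*l^2 + 26*l + 112)^2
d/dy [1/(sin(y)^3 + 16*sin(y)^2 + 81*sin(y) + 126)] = (-32*sin(y) + 3*cos(y)^2 - 84)*cos(y)/(sin(y)^3 + 16*sin(y)^2 + 81*sin(y) + 126)^2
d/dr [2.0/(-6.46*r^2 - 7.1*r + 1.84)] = (25.84*r + 14.2)/(6.46*r^2 + 7.1*r - 1.84)^2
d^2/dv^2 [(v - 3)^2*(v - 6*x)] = 6*v - 12*x - 12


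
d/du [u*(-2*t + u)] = -2*t + 2*u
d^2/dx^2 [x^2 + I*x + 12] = 2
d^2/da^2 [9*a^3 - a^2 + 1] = 54*a - 2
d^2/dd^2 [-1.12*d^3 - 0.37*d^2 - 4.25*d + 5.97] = -6.72*d - 0.74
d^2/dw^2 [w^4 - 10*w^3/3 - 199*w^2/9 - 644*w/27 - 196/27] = 12*w^2 - 20*w - 398/9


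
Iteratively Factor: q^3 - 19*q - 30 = (q + 3)*(q^2 - 3*q - 10) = (q - 5)*(q + 3)*(q + 2)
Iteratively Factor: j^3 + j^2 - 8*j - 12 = (j - 3)*(j^2 + 4*j + 4) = (j - 3)*(j + 2)*(j + 2)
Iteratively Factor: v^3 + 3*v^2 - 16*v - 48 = (v + 4)*(v^2 - v - 12) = (v - 4)*(v + 4)*(v + 3)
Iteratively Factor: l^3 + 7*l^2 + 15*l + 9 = (l + 3)*(l^2 + 4*l + 3) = (l + 3)^2*(l + 1)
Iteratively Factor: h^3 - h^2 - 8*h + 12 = (h - 2)*(h^2 + h - 6) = (h - 2)*(h + 3)*(h - 2)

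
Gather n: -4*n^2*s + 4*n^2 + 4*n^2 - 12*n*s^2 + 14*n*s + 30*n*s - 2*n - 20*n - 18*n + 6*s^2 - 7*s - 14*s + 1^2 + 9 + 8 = n^2*(8 - 4*s) + n*(-12*s^2 + 44*s - 40) + 6*s^2 - 21*s + 18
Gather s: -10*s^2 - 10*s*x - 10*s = -10*s^2 + s*(-10*x - 10)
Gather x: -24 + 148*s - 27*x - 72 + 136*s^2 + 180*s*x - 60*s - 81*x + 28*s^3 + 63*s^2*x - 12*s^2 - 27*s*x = 28*s^3 + 124*s^2 + 88*s + x*(63*s^2 + 153*s - 108) - 96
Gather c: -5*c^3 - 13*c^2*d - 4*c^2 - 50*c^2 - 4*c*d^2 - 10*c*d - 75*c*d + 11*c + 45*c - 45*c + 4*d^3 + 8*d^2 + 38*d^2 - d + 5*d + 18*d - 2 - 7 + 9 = -5*c^3 + c^2*(-13*d - 54) + c*(-4*d^2 - 85*d + 11) + 4*d^3 + 46*d^2 + 22*d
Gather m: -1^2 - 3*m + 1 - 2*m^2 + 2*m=-2*m^2 - m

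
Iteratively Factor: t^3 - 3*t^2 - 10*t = (t)*(t^2 - 3*t - 10) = t*(t + 2)*(t - 5)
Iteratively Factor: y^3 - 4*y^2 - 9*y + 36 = (y - 3)*(y^2 - y - 12) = (y - 4)*(y - 3)*(y + 3)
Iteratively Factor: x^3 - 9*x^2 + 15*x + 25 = (x - 5)*(x^2 - 4*x - 5) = (x - 5)*(x + 1)*(x - 5)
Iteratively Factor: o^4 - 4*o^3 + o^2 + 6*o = (o)*(o^3 - 4*o^2 + o + 6) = o*(o + 1)*(o^2 - 5*o + 6) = o*(o - 2)*(o + 1)*(o - 3)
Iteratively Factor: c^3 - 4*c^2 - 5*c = (c)*(c^2 - 4*c - 5) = c*(c + 1)*(c - 5)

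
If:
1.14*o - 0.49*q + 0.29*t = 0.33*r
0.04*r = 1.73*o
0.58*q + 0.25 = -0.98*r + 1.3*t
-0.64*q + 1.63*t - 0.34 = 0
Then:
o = 0.00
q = 0.15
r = 0.01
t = 0.27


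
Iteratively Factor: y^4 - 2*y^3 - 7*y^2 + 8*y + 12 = (y + 1)*(y^3 - 3*y^2 - 4*y + 12) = (y - 2)*(y + 1)*(y^2 - y - 6) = (y - 2)*(y + 1)*(y + 2)*(y - 3)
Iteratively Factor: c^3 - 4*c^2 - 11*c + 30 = (c + 3)*(c^2 - 7*c + 10) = (c - 2)*(c + 3)*(c - 5)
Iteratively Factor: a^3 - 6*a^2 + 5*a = (a)*(a^2 - 6*a + 5) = a*(a - 5)*(a - 1)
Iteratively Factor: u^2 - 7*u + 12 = (u - 4)*(u - 3)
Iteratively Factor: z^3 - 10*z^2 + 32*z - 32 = (z - 4)*(z^2 - 6*z + 8) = (z - 4)*(z - 2)*(z - 4)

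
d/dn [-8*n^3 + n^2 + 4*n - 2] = -24*n^2 + 2*n + 4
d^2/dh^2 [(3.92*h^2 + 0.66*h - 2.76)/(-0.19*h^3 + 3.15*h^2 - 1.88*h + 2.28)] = (-0.283024000000001*h^6 - 0.142956000000012*h^5 + 11.9670360000001*h^4 - 109.258452*h^3 + 335.721528*h^2 - 62.453808*h - 66.548256)/(0.006859*h^9 - 0.341145*h^8 + 5.859429*h^7 - 38.253879*h^6 + 66.164988*h^5 - 106.156476*h^4 + 90.62072*h^3 - 73.300176*h^2 + 29.318976*h - 11.852352)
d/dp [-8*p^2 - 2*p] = -16*p - 2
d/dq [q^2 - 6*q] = 2*q - 6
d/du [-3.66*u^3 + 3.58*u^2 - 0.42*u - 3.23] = -10.98*u^2 + 7.16*u - 0.42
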